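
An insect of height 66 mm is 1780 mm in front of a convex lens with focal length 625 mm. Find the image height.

35.7 mm

1/d_i = 1/f − 1/d_o = 1/(625.0) − 1/(1780) = 0.001038, so d_i = 963.2 mm.
m = −d_i/d_o = -0.5411.
|h_i| = |m|·h_o = 0.5411 × 66 = 35.7 mm. The image is real, inverted and reduced, on the far side of the lens.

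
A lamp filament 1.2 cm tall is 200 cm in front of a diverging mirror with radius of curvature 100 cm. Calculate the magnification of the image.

f = R/2 = 100/2 = 50.00 cm; for a diverging mirror, f = -50.00 cm.
1/d_i = 1/f − 1/d_o = 1/(-50.00) − 1/(200) = -0.02500, so d_i = -40.00 cm.
m = −d_i/d_o = −(-40.00)/(200) = +0.200.
The image is virtual, upright and reduced, behind the mirror.

m = +0.200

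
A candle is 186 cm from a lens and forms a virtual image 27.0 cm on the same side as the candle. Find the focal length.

Virtual image ⇒ d_i = −27.0 cm.
1/f = 1/d_o + 1/d_i = 1/(186) + 1/(-27.0) = -0.03166, so f = -31.6 cm.
Since f is negative, the lens is diverging.

f = -31.6 cm (diverging)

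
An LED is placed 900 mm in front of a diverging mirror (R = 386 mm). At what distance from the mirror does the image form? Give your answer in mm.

f = R/2 = 386/2 = 193.0 mm; for a diverging mirror, f = -193.0 mm.
Mirror equation: 1/v = 1/f − 1/u = 1/(-193.0) − 1/(900) = -0.005181 − 0.001111 = -0.006292, so v = -159 mm.
The image is virtual, upright and reduced, behind the mirror.

159 mm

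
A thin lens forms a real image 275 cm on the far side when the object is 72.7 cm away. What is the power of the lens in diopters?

d_i = +275 cm.
1/f = 1/d_o + 1/d_i = 1/(72.7) + 1/(275) = 0.01739 cm⁻¹.
f = 57.50 cm = 0.5750 m, so P = 1/f = +1.74 D.

P = +1.74 D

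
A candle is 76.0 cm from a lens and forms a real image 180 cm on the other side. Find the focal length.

f = 53.4 cm (converging)

Real image ⇒ d_i = +180 cm.
1/f = 1/d_o + 1/d_i = 1/(76.0) + 1/(180) = 0.01871, so f = 53.4 cm.
Since f is positive, the lens is converging.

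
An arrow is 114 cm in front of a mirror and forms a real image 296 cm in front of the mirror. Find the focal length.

f = 82.3 cm (concave)

Real image ⇒ d_i = +296 cm.
1/f = 1/d_o + 1/d_i = 1/(114) + 1/(296) = 0.01215, so f = 82.3 cm.
Since f is positive, the mirror is concave.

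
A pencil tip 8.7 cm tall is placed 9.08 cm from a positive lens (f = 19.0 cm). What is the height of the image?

1/d_i = 1/f − 1/d_o = 1/(19.00) − 1/(9.08) = -0.05750, so d_i = -17.39 cm.
m = −d_i/d_o = +1.915.
|h_i| = |m|·h_o = 1.915 × 8.7 = 16.7 cm. The image is virtual, upright and enlarged, on the same side as the object.

16.7 cm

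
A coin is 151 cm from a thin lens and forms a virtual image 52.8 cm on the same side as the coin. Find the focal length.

Virtual image ⇒ d_i = −52.8 cm.
1/f = 1/d_o + 1/d_i = 1/(151) + 1/(-52.8) = -0.01232, so f = -81.2 cm.
Since f is negative, the thin lens is diverging.

f = -81.2 cm (diverging)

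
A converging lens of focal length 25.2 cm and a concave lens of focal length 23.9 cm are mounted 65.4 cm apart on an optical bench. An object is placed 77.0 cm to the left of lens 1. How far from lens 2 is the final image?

Lens 1: 1/d_i1 = 1/f₁ − 1/d_o1 = 1/(25.2) − 1/(77.0) = 0.02670, so d_i1 = 37.46 cm.
The intermediate image is 37.46 cm to the right of lens 1, which is 65.4 − (37.46) = 27.94 cm to the left of lens 2, so d_o2 = +27.94 cm.
Lens 2 is diverging, so f₂ = −23.9 cm.
Lens 2: 1/d_i2 = 1/f₂ − 1/d_o2 = 1/(-23.9) − 1/(27.94) = -0.07763, so d_i2 = -12.9 cm.
The final image is virtual, 12.9 cm to the left of lens 2 (overall magnification ≈ -0.22).

12.9 cm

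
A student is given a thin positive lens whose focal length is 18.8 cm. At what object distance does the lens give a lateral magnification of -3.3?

24.5 cm

m = −d_i/d_o ⇒ d_i = −m·d_o.
1/f = 1/d_o + 1/d_i = 1/d_o − 1/(m·d_o) = (1 − 1/m)/d_o, so d_o = f(1 − 1/m) = (18.80)(1 − 1/(-3.3)) = 24.5 cm.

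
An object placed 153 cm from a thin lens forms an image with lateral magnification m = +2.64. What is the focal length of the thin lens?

m = −d_i/d_o ⇒ d_i = −m·d_o = −(+2.64)·(153) = -403.9 cm.
1/f = 1/d_o + 1/d_i = 1/(153) + 1/(-403.9) = 0.004060, so f = 246 cm.
Since f is positive, the thin lens is converging.

f = 246 cm (converging)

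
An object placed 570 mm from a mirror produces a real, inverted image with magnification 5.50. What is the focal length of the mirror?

m = −d_i/d_o ⇒ d_i = −m·d_o = −(-5.50)·(570) = 3135 mm.
1/f = 1/d_o + 1/d_i = 1/(570) + 1/(3135) = 0.002073, so f = 482 mm.
Since f is positive, the mirror is concave.

f = 482 mm (concave)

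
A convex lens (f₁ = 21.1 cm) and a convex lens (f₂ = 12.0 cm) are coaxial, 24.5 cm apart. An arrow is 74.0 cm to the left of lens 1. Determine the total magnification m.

Lens 1: 1/d_i1 = 1/(21.1) − 1/(74.0) = 0.03388, so d_i1 = 29.52 cm; m₁ = −d_i1/d_o1 = -0.3989.
d_o2 = 24.5 − (29.52) = -5.020 cm (virtual object).
Lens 2: 1/d_i2 = 1/(12.0) − 1/(-5.020) = 0.2825, so d_i2 = 3.539 cm; m₂ = −d_i2/d_o2 = +0.7051.
m = m₁·m₂ = (-0.3989)(+0.7051) = -0.281.

m = -0.281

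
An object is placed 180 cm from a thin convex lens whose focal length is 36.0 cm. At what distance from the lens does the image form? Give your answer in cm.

45.0 cm

Lens equation: 1/s_i = 1/f − 1/s_o = 1/(36.00) − 1/(180) = 0.02778 − 0.005556 = 0.02222, so s_i = 45.0 cm.
The image is real, inverted and reduced, on the far side of the lens.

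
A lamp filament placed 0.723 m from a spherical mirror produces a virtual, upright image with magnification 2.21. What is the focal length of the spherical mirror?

m = −d_i/d_o ⇒ d_i = −m·d_o = −(+2.21)·(0.723) = -1.598 m.
1/f = 1/d_o + 1/d_i = 1/(0.723) + 1/(-1.598) = 0.7573, so f = 1.32 m.
Since f is positive, the spherical mirror is concave.

f = 1.32 m (concave)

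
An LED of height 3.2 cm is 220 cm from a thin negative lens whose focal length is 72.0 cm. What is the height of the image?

0.789 cm

For a negative lens, f = -72.0 cm.
1/d_i = 1/f − 1/d_o = 1/(-72.00) − 1/(220) = -0.01843, so d_i = -54.25 cm.
m = −d_i/d_o = +0.2466.
|h_i| = |m|·h_o = 0.2466 × 3.2 = 0.789 cm. The image is virtual, upright and reduced, on the same side as the object.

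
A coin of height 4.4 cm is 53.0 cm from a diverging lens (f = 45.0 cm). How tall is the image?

2.02 cm

For a diverging lens, f = -45.0 cm.
1/d_i = 1/f − 1/d_o = 1/(-45.00) − 1/(53.0) = -0.04109, so d_i = -24.34 cm.
m = −d_i/d_o = +0.4592.
|h_i| = |m|·h_o = 0.4592 × 4.4 = 2.02 cm. The image is virtual, upright and reduced, on the same side as the object.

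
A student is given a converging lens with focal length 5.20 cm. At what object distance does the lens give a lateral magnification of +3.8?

3.83 cm

m = −d_i/d_o ⇒ d_i = −m·d_o.
1/f = 1/d_o + 1/d_i = 1/d_o − 1/(m·d_o) = (1 − 1/m)/d_o, so d_o = f(1 − 1/m) = (5.200)(1 − 1/(+3.8)) = 3.83 cm.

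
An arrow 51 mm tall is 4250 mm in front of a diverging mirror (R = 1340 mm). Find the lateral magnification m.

f = R/2 = 1340/2 = 670.0 mm; for a diverging mirror, f = -670.0 mm.
1/d_i = 1/f − 1/d_o = 1/(-670.0) − 1/(4250) = -0.001728, so d_i = -578.8 mm.
m = −d_i/d_o = −(-578.8)/(4250) = +0.136.
The image is virtual, upright and reduced, behind the mirror.

m = +0.136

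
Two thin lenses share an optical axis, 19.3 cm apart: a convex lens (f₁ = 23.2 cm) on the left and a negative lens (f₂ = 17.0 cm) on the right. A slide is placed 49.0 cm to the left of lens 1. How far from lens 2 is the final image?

Lens 1: 1/d_i1 = 1/f₁ − 1/d_o1 = 1/(23.2) − 1/(49.0) = 0.02270, so d_i1 = 44.06 cm.
The intermediate image is 44.06 cm to the right of lens 1, which lies 24.76 cm to the right of lens 2 — a virtual object — so d_o2 = −24.76 cm.
Lens 2 is diverging, so f₂ = −17.0 cm.
Lens 2: 1/d_i2 = 1/f₂ − 1/d_o2 = 1/(-17.0) − 1/(-24.76) = -0.01844, so d_i2 = -54.2 cm.
The final image is virtual, 54.2 cm to the left of lens 2 (overall magnification ≈ 2.0).

54.2 cm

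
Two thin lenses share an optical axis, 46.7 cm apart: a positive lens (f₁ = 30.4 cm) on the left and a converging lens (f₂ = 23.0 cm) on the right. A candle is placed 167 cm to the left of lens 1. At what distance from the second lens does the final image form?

Lens 1: 1/d_i1 = 1/f₁ − 1/d_o1 = 1/(30.4) − 1/(167) = 0.02691, so d_i1 = 37.17 cm.
The intermediate image is 37.17 cm to the right of lens 1, which is 46.7 − (37.17) = 9.530 cm to the left of lens 2, so d_o2 = +9.530 cm.
Lens 2: 1/d_i2 = 1/f₂ − 1/d_o2 = 1/(23.0) − 1/(9.530) = -0.06145, so d_i2 = -16.3 cm.
The final image is virtual, 16.3 cm to the left of lens 2 (overall magnification ≈ -0.38).

16.3 cm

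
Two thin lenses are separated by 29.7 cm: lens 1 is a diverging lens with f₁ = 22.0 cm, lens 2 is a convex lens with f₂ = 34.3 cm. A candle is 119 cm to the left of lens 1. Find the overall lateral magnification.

m = -0.383

f₁ = −22.0 cm (diverging).
Lens 1: 1/d_i1 = 1/(-22.0) − 1/(119) = -0.05386, so d_i1 = -18.57 cm; m₁ = −d_i1/d_o1 = +0.1561.
d_o2 = 29.7 − (-18.57) = 48.27 cm.
Lens 2: 1/d_i2 = 1/(34.3) − 1/(48.27) = 0.008438, so d_i2 = 118.5 cm; m₂ = −d_i2/d_o2 = -2.455.
m = m₁·m₂ = (+0.1561)(-2.455) = -0.383.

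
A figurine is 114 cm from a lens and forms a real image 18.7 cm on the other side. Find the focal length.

f = 16.1 cm (converging)

Real image ⇒ d_i = +18.7 cm.
1/f = 1/d_o + 1/d_i = 1/(114) + 1/(18.7) = 0.06225, so f = 16.1 cm.
Since f is positive, the lens is converging.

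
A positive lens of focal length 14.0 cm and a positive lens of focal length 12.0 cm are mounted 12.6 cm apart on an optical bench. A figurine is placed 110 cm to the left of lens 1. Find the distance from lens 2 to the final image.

Lens 1: 1/d_i1 = 1/f₁ − 1/d_o1 = 1/(14.0) − 1/(110) = 0.06234, so d_i1 = 16.04 cm.
The intermediate image is 16.04 cm to the right of lens 1, which lies 3.440 cm to the right of lens 2 — a virtual object — so d_o2 = −3.440 cm.
Lens 2: 1/d_i2 = 1/f₂ − 1/d_o2 = 1/(12.0) − 1/(-3.440) = 0.3740, so d_i2 = 2.67 cm.
The final image is real, 2.67 cm to the right of lens 2 (overall magnification ≈ -0.11).

2.67 cm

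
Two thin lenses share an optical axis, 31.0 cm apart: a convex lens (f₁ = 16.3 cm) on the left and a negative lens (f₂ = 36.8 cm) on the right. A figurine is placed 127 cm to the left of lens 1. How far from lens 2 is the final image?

Lens 1: 1/d_i1 = 1/f₁ − 1/d_o1 = 1/(16.3) − 1/(127) = 0.05348, so d_i1 = 18.70 cm.
The intermediate image is 18.70 cm to the right of lens 1, which is 31.0 − (18.70) = 12.30 cm to the left of lens 2, so d_o2 = +12.30 cm.
Lens 2 is diverging, so f₂ = −36.8 cm.
Lens 2: 1/d_i2 = 1/f₂ − 1/d_o2 = 1/(-36.8) − 1/(12.30) = -0.1085, so d_i2 = -9.22 cm.
The final image is virtual, 9.22 cm to the left of lens 2 (overall magnification ≈ -0.11).

9.22 cm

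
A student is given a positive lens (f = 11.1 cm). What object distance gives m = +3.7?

8.10 cm

m = −d_i/d_o ⇒ d_i = −m·d_o.
1/f = 1/d_o + 1/d_i = 1/d_o − 1/(m·d_o) = (1 − 1/m)/d_o, so d_o = f(1 − 1/m) = (11.10)(1 − 1/(+3.7)) = 8.10 cm.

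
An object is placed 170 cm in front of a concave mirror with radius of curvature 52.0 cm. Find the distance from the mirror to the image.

30.7 cm

f = R/2 = 52.0/2 = 26.00 cm.
Mirror equation: 1/s_i = 1/f − 1/s_o = 1/(26.00) − 1/(170) = 0.03846 − 0.005882 = 0.03258, so s_i = 30.7 cm.
The image is real, inverted and reduced, in front of the mirror.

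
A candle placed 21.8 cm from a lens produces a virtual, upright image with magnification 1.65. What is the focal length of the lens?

f = 55.3 cm (converging)

m = −d_i/d_o ⇒ d_i = −m·d_o = −(+1.65)·(21.8) = -35.97 cm.
1/f = 1/d_o + 1/d_i = 1/(21.8) + 1/(-35.97) = 0.01807, so f = 55.3 cm.
Since f is positive, the lens is converging.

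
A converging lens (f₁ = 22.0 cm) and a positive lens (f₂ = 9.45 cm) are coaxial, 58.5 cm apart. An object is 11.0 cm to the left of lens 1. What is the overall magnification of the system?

Lens 1: 1/d_i1 = 1/(22.0) − 1/(11.0) = -0.04545, so d_i1 = -22.00 cm; m₁ = −d_i1/d_o1 = +2.000.
d_o2 = 58.5 − (-22.00) = 80.50 cm.
Lens 2: 1/d_i2 = 1/(9.45) − 1/(80.50) = 0.09340, so d_i2 = 10.71 cm; m₂ = −d_i2/d_o2 = -0.1330.
m = m₁·m₂ = (+2.000)(-0.1330) = -0.266.

m = -0.266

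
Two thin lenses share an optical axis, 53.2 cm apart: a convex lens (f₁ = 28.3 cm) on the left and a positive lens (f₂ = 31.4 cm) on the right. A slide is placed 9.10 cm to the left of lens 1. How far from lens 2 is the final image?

59.4 cm

Lens 1: 1/d_i1 = 1/f₁ − 1/d_o1 = 1/(28.3) − 1/(9.10) = -0.07455, so d_i1 = -13.41 cm.
The intermediate image is 13.41 cm to the left of lens 1 (virtual), which is 53.2 − (-13.41) = 66.61 cm to the left of lens 2, so d_o2 = +66.61 cm.
Lens 2: 1/d_i2 = 1/f₂ − 1/d_o2 = 1/(31.4) − 1/(66.61) = 0.01683, so d_i2 = 59.4 cm.
The final image is real, 59.4 cm to the right of lens 2 (overall magnification ≈ -1.3).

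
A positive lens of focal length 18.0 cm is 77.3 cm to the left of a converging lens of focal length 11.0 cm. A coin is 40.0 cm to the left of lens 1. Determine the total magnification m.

Lens 1: 1/d_i1 = 1/(18.0) − 1/(40.0) = 0.03056, so d_i1 = 32.73 cm; m₁ = −d_i1/d_o1 = -0.8182.
d_o2 = 77.3 − (32.73) = 44.57 cm.
Lens 2: 1/d_i2 = 1/(11.0) − 1/(44.57) = 0.06847, so d_i2 = 14.60 cm; m₂ = −d_i2/d_o2 = -0.3277.
m = m₁·m₂ = (-0.8182)(-0.3277) = +0.268.

m = +0.268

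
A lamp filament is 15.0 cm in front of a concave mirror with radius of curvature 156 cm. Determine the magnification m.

f = R/2 = 156/2 = 78.00 cm.
1/d_i = 1/f − 1/d_o = 1/(78.00) − 1/(15.0) = -0.05385, so d_i = -18.57 cm.
m = −d_i/d_o = −(-18.57)/(15.0) = +1.24.
The image is virtual, upright and enlarged, behind the mirror.

m = +1.24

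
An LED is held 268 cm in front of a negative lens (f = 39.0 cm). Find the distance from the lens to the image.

34.0 cm

For a negative lens, f = -39.0 cm.
Lens equation: 1/q = 1/f − 1/p = 1/(-39.00) − 1/(268) = -0.02564 − 0.003731 = -0.02937, so q = -34.0 cm.
The image is virtual, upright and reduced, on the same side as the object.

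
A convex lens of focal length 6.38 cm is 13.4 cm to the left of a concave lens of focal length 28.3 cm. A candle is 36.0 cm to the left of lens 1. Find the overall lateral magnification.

m = -0.180

Lens 1: 1/d_i1 = 1/(6.38) − 1/(36.0) = 0.1290, so d_i1 = 7.754 cm; m₁ = −d_i1/d_o1 = -0.2154.
d_o2 = 13.4 − (7.754) = 5.646 cm.
f₂ = −28.3 cm (diverging).
Lens 2: 1/d_i2 = 1/(-28.3) − 1/(5.646) = -0.2125, so d_i2 = -4.707 cm; m₂ = −d_i2/d_o2 = +0.8337.
m = m₁·m₂ = (-0.2154)(+0.8337) = -0.180.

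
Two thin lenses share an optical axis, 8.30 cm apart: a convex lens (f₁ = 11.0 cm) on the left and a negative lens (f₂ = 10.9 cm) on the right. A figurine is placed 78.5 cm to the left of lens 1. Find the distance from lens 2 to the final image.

Lens 1: 1/d_i1 = 1/f₁ − 1/d_o1 = 1/(11.0) − 1/(78.5) = 0.07817, so d_i1 = 12.79 cm.
The intermediate image is 12.79 cm to the right of lens 1, which lies 4.490 cm to the right of lens 2 — a virtual object — so d_o2 = −4.490 cm.
Lens 2 is diverging, so f₂ = −10.9 cm.
Lens 2: 1/d_i2 = 1/f₂ − 1/d_o2 = 1/(-10.9) − 1/(-4.490) = 0.1310, so d_i2 = 7.64 cm.
The final image is real, 7.64 cm to the right of lens 2 (overall magnification ≈ -0.28).

7.64 cm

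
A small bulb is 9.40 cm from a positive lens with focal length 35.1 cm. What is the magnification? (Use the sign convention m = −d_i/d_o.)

m = +1.37

1/d_i = 1/f − 1/d_o = 1/(35.10) − 1/(9.40) = -0.07789, so d_i = -12.84 cm.
m = −d_i/d_o = −(-12.84)/(9.40) = +1.37.
The image is virtual, upright and enlarged, on the same side as the object.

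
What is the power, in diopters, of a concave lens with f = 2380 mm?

For a concave lens, f = −2380 mm.
f = -238 cm = -2.38 m.
P = 1/f = 1/(-2.38 m) = -0.420 D.

P = -0.420 D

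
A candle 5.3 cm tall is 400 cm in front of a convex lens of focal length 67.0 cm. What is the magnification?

m = -0.201

1/d_i = 1/f − 1/d_o = 1/(67.00) − 1/(400) = 0.01243, so d_i = 80.48 cm.
m = −d_i/d_o = −(80.48)/(400) = -0.201.
The image is real, inverted and reduced, on the far side of the lens.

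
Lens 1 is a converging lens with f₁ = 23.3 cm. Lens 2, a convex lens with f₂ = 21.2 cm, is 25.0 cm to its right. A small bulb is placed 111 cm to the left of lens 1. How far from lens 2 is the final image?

3.71 cm

Lens 1: 1/d_i1 = 1/f₁ − 1/d_o1 = 1/(23.3) − 1/(111) = 0.03391, so d_i1 = 29.49 cm.
The intermediate image is 29.49 cm to the right of lens 1, which lies 4.490 cm to the right of lens 2 — a virtual object — so d_o2 = −4.490 cm.
Lens 2: 1/d_i2 = 1/f₂ − 1/d_o2 = 1/(21.2) − 1/(-4.490) = 0.2699, so d_i2 = 3.71 cm.
The final image is real, 3.71 cm to the right of lens 2 (overall magnification ≈ -0.22).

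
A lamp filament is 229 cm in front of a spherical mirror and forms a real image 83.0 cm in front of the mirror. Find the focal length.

f = 60.9 cm (concave)

Real image ⇒ d_i = +83.0 cm.
1/f = 1/d_o + 1/d_i = 1/(229) + 1/(83.0) = 0.01642, so f = 60.9 cm.
Since f is positive, the spherical mirror is concave.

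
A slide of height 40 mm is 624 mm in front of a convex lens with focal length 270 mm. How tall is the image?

30.5 mm

1/d_i = 1/f − 1/d_o = 1/(270.0) − 1/(624) = 0.002101, so d_i = 475.9 mm.
m = −d_i/d_o = -0.7627.
|h_i| = |m|·h_o = 0.7627 × 40 = 30.5 mm. The image is real, inverted and reduced, on the far side of the lens.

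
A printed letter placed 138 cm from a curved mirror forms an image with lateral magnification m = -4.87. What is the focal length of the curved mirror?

m = −d_i/d_o ⇒ d_i = −m·d_o = −(-4.87)·(138) = 672.1 cm.
1/f = 1/d_o + 1/d_i = 1/(138) + 1/(672.1) = 0.008734, so f = 114 cm.
Since f is positive, the curved mirror is concave.

f = 114 cm (concave)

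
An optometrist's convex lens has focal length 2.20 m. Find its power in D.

P = 1/f = 1/(2.20 m) = +0.455 D.

P = +0.455 D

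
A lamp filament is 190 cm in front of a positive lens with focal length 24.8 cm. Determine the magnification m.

1/d_i = 1/f − 1/d_o = 1/(24.80) − 1/(190) = 0.03506, so d_i = 28.52 cm.
m = −d_i/d_o = −(28.52)/(190) = -0.150.
The image is real, inverted and reduced, on the far side of the lens.

m = -0.150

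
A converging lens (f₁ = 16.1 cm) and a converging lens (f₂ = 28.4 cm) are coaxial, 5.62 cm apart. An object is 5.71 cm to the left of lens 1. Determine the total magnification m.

m = +3.16

Lens 1: 1/d_i1 = 1/(16.1) − 1/(5.71) = -0.1130, so d_i1 = -8.848 cm; m₁ = −d_i1/d_o1 = +1.550.
d_o2 = 5.62 − (-8.848) = 14.47 cm.
Lens 2: 1/d_i2 = 1/(28.4) − 1/(14.47) = -0.03390, so d_i2 = -29.50 cm; m₂ = −d_i2/d_o2 = +2.039.
m = m₁·m₂ = (+1.550)(+2.039) = +3.16.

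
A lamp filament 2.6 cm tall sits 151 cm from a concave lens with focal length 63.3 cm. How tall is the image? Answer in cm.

For a concave lens, f = -63.3 cm.
1/d_i = 1/f − 1/d_o = 1/(-63.30) − 1/(151) = -0.02242, so d_i = -44.60 cm.
m = −d_i/d_o = +0.2954.
|h_i| = |m|·h_o = 0.2954 × 2.6 = 0.768 cm. The image is virtual, upright and reduced, on the same side as the object.

0.768 cm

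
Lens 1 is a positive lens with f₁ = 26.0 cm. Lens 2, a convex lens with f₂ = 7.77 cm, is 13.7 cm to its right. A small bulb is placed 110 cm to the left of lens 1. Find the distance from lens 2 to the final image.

Lens 1: 1/d_i1 = 1/f₁ − 1/d_o1 = 1/(26.0) − 1/(110) = 0.02937, so d_i1 = 34.05 cm.
The intermediate image is 34.05 cm to the right of lens 1, which lies 20.35 cm to the right of lens 2 — a virtual object — so d_o2 = −20.35 cm.
Lens 2: 1/d_i2 = 1/f₂ − 1/d_o2 = 1/(7.77) − 1/(-20.35) = 0.1778, so d_i2 = 5.62 cm.
The final image is real, 5.62 cm to the right of lens 2 (overall magnification ≈ -0.086).

5.62 cm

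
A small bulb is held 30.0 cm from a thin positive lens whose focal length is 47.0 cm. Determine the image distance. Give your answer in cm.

Lens equation: 1/s_i = 1/f − 1/s_o = 1/(47.00) − 1/(30.0) = 0.02128 − 0.03333 = -0.01206, so s_i = -82.9 cm.
The image is virtual, upright and enlarged, on the same side as the object.

82.9 cm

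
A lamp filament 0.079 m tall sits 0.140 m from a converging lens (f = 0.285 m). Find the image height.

0.155 m

1/d_i = 1/f − 1/d_o = 1/(0.2850) − 1/(0.140) = -3.634, so d_i = -0.2752 m.
m = −d_i/d_o = +1.966.
|h_i| = |m|·h_o = 1.966 × 0.079 = 0.155 m. The image is virtual, upright and enlarged, on the same side as the object.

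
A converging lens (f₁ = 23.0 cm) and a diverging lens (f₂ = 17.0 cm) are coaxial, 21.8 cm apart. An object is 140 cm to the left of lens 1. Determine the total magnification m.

Lens 1: 1/d_i1 = 1/(23.0) − 1/(140) = 0.03634, so d_i1 = 27.52 cm; m₁ = −d_i1/d_o1 = -0.1966.
d_o2 = 21.8 − (27.52) = -5.720 cm (virtual object).
f₂ = −17.0 cm (diverging).
Lens 2: 1/d_i2 = 1/(-17.0) − 1/(-5.720) = 0.1160, so d_i2 = 8.621 cm; m₂ = −d_i2/d_o2 = +1.507.
m = m₁·m₂ = (-0.1966)(+1.507) = -0.296.

m = -0.296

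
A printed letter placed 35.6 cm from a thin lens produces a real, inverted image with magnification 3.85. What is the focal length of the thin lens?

f = 28.3 cm (converging)

m = −d_i/d_o ⇒ d_i = −m·d_o = −(-3.85)·(35.6) = 137.1 cm.
1/f = 1/d_o + 1/d_i = 1/(35.6) + 1/(137.1) = 0.03538, so f = 28.3 cm.
Since f is positive, the thin lens is converging.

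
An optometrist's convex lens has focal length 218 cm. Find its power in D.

f = 218 cm = 2.18 m.
P = 1/f = 1/(2.18 m) = +0.459 D.

P = +0.459 D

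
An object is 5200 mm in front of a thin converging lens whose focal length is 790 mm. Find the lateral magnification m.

m = -0.179

1/d_i = 1/f − 1/d_o = 1/(790.0) − 1/(5200) = 0.001074, so d_i = 931.5 mm.
m = −d_i/d_o = −(931.5)/(5200) = -0.179.
The image is real, inverted and reduced, on the far side of the lens.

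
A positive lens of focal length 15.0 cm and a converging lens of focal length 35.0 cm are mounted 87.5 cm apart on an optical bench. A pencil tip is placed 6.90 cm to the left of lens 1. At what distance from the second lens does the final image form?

53.8 cm

Lens 1: 1/d_i1 = 1/f₁ − 1/d_o1 = 1/(15.0) − 1/(6.90) = -0.07826, so d_i1 = -12.78 cm.
The intermediate image is 12.78 cm to the left of lens 1 (virtual), which is 87.5 − (-12.78) = 100.3 cm to the left of lens 2, so d_o2 = +100.3 cm.
Lens 2: 1/d_i2 = 1/f₂ − 1/d_o2 = 1/(35.0) − 1/(100.3) = 0.01860, so d_i2 = 53.8 cm.
The final image is real, 53.8 cm to the right of lens 2 (overall magnification ≈ -0.99).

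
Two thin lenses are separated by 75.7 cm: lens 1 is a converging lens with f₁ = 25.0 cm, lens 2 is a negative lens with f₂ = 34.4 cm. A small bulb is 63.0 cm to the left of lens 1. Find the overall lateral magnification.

Lens 1: 1/d_i1 = 1/(25.0) − 1/(63.0) = 0.02413, so d_i1 = 41.45 cm; m₁ = −d_i1/d_o1 = -0.6579.
d_o2 = 75.7 − (41.45) = 34.25 cm.
f₂ = −34.4 cm (diverging).
Lens 2: 1/d_i2 = 1/(-34.4) − 1/(34.25) = -0.05827, so d_i2 = -17.16 cm; m₂ = −d_i2/d_o2 = +0.5011.
m = m₁·m₂ = (-0.6579)(+0.5011) = -0.330.

m = -0.330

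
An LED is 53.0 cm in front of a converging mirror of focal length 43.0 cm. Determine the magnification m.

m = -4.30

1/d_i = 1/f − 1/d_o = 1/(43.00) − 1/(53.0) = 0.004388, so d_i = 227.9 cm.
m = −d_i/d_o = −(227.9)/(53.0) = -4.30.
The image is real, inverted and enlarged, in front of the mirror.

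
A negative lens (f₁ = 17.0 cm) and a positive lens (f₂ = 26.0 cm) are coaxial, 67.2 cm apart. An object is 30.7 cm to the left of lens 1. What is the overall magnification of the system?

f₁ = −17.0 cm (diverging).
Lens 1: 1/d_i1 = 1/(-17.0) − 1/(30.7) = -0.09140, so d_i1 = -10.94 cm; m₁ = −d_i1/d_o1 = +0.3564.
d_o2 = 67.2 − (-10.94) = 78.14 cm.
Lens 2: 1/d_i2 = 1/(26.0) − 1/(78.14) = 0.02566, so d_i2 = 38.97 cm; m₂ = −d_i2/d_o2 = -0.4987.
m = m₁·m₂ = (+0.3564)(-0.4987) = -0.178.

m = -0.178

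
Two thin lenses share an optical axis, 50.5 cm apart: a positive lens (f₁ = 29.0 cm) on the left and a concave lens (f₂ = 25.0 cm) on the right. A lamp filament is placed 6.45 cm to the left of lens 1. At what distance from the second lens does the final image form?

17.5 cm

Lens 1: 1/d_i1 = 1/f₁ − 1/d_o1 = 1/(29.0) − 1/(6.45) = -0.1206, so d_i1 = -8.295 cm.
The intermediate image is 8.295 cm to the left of lens 1 (virtual), which is 50.5 − (-8.295) = 58.80 cm to the left of lens 2, so d_o2 = +58.80 cm.
Lens 2 is diverging, so f₂ = −25.0 cm.
Lens 2: 1/d_i2 = 1/f₂ − 1/d_o2 = 1/(-25.0) − 1/(58.80) = -0.05701, so d_i2 = -17.5 cm.
The final image is virtual, 17.5 cm to the left of lens 2 (overall magnification ≈ 0.38).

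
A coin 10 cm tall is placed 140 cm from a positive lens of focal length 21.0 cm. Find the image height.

1/d_i = 1/f − 1/d_o = 1/(21.00) − 1/(140) = 0.04048, so d_i = 24.71 cm.
m = −d_i/d_o = -0.1765.
|h_i| = |m|·h_o = 0.1765 × 10 = 1.76 cm. The image is real, inverted and reduced, on the far side of the lens.

1.76 cm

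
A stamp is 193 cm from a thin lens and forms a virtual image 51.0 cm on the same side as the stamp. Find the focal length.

f = -69.3 cm (diverging)

Virtual image ⇒ d_i = −51.0 cm.
1/f = 1/d_o + 1/d_i = 1/(193) + 1/(-51.0) = -0.01443, so f = -69.3 cm.
Since f is negative, the thin lens is diverging.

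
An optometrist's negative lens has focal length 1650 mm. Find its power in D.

P = -0.606 D

For a negative lens, f = −1650 mm.
f = -165 cm = -1.65 m.
P = 1/f = 1/(-1.65 m) = -0.606 D.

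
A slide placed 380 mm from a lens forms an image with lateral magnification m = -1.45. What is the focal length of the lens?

m = −d_i/d_o ⇒ d_i = −m·d_o = −(-1.45)·(380) = 551.0 mm.
1/f = 1/d_o + 1/d_i = 1/(380) + 1/(551.0) = 0.004446, so f = 225 mm.
Since f is positive, the lens is converging.

f = 225 mm (converging)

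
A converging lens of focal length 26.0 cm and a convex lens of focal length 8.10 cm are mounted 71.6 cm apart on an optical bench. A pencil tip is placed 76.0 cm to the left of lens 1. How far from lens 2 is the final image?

Lens 1: 1/d_i1 = 1/f₁ − 1/d_o1 = 1/(26.0) − 1/(76.0) = 0.02530, so d_i1 = 39.52 cm.
The intermediate image is 39.52 cm to the right of lens 1, which is 71.6 − (39.52) = 32.08 cm to the left of lens 2, so d_o2 = +32.08 cm.
Lens 2: 1/d_i2 = 1/f₂ − 1/d_o2 = 1/(8.10) − 1/(32.08) = 0.09228, so d_i2 = 10.8 cm.
The final image is real, 10.8 cm to the right of lens 2 (overall magnification ≈ 0.18).

10.8 cm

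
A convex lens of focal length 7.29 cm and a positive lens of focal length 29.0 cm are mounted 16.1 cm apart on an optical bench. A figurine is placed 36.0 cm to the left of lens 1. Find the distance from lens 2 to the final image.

9.16 cm

Lens 1: 1/d_i1 = 1/f₁ − 1/d_o1 = 1/(7.29) − 1/(36.0) = 0.1094, so d_i1 = 9.141 cm.
The intermediate image is 9.141 cm to the right of lens 1, which is 16.1 − (9.141) = 6.959 cm to the left of lens 2, so d_o2 = +6.959 cm.
Lens 2: 1/d_i2 = 1/f₂ − 1/d_o2 = 1/(29.0) − 1/(6.959) = -0.1092, so d_i2 = -9.16 cm.
The final image is virtual, 9.16 cm to the left of lens 2 (overall magnification ≈ -0.33).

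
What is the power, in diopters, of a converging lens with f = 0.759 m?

P = +1.32 D

P = 1/f = 1/(0.759 m) = +1.32 D.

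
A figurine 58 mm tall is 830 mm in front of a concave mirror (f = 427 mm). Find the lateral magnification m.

m = -1.06

1/d_i = 1/f − 1/d_o = 1/(427.0) − 1/(830) = 0.001137, so d_i = 879.4 mm.
m = −d_i/d_o = −(879.4)/(830) = -1.06.
The image is real, inverted and enlarged, in front of the mirror.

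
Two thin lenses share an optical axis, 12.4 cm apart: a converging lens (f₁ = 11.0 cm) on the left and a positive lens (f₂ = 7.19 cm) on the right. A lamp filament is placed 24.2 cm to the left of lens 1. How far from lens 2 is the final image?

Lens 1: 1/d_i1 = 1/f₁ − 1/d_o1 = 1/(11.0) − 1/(24.2) = 0.04959, so d_i1 = 20.17 cm.
The intermediate image is 20.17 cm to the right of lens 1, which lies 7.770 cm to the right of lens 2 — a virtual object — so d_o2 = −7.770 cm.
Lens 2: 1/d_i2 = 1/f₂ − 1/d_o2 = 1/(7.19) − 1/(-7.770) = 0.2678, so d_i2 = 3.73 cm.
The final image is real, 3.73 cm to the right of lens 2 (overall magnification ≈ -0.40).

3.73 cm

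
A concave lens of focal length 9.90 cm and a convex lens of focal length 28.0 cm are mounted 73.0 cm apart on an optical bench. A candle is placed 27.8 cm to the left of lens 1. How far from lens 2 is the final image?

43.0 cm

Lens 1 is diverging, so f₁ = −9.90 cm.
Lens 1: 1/d_i1 = 1/f₁ − 1/d_o1 = 1/(-9.90) − 1/(27.8) = -0.1370, so d_i1 = -7.300 cm.
The intermediate image is 7.300 cm to the left of lens 1 (virtual), which is 73.0 − (-7.300) = 80.30 cm to the left of lens 2, so d_o2 = +80.30 cm.
Lens 2: 1/d_i2 = 1/f₂ − 1/d_o2 = 1/(28.0) − 1/(80.30) = 0.02326, so d_i2 = 43.0 cm.
The final image is real, 43.0 cm to the right of lens 2 (overall magnification ≈ -0.14).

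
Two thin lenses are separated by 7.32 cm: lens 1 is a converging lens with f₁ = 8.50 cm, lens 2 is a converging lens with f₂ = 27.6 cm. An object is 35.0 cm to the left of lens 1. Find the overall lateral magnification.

m = -0.281

Lens 1: 1/d_i1 = 1/(8.50) − 1/(35.0) = 0.08908, so d_i1 = 11.23 cm; m₁ = −d_i1/d_o1 = -0.3209.
d_o2 = 7.32 − (11.23) = -3.910 cm (virtual object).
Lens 2: 1/d_i2 = 1/(27.6) − 1/(-3.910) = 0.2920, so d_i2 = 3.425 cm; m₂ = −d_i2/d_o2 = +0.8759.
m = m₁·m₂ = (-0.3209)(+0.8759) = -0.281.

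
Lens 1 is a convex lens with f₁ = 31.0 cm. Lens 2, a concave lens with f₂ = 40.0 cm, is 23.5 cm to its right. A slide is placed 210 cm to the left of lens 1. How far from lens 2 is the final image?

Lens 1: 1/d_i1 = 1/f₁ − 1/d_o1 = 1/(31.0) − 1/(210) = 0.02750, so d_i1 = 36.37 cm.
The intermediate image is 36.37 cm to the right of lens 1, which lies 12.87 cm to the right of lens 2 — a virtual object — so d_o2 = −12.87 cm.
Lens 2 is diverging, so f₂ = −40.0 cm.
Lens 2: 1/d_i2 = 1/f₂ − 1/d_o2 = 1/(-40.0) − 1/(-12.87) = 0.05270, so d_i2 = 19.0 cm.
The final image is real, 19.0 cm to the right of lens 2 (overall magnification ≈ -0.26).

19.0 cm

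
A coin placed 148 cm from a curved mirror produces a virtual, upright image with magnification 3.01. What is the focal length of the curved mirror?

f = 222 cm (concave)

m = −d_i/d_o ⇒ d_i = −m·d_o = −(+3.01)·(148) = -445.5 cm.
1/f = 1/d_o + 1/d_i = 1/(148) + 1/(-445.5) = 0.004512, so f = 222 cm.
Since f is positive, the curved mirror is concave.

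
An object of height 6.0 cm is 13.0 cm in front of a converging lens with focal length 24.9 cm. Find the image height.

12.6 cm

1/d_i = 1/f − 1/d_o = 1/(24.90) − 1/(13.0) = -0.03676, so d_i = -27.20 cm.
m = −d_i/d_o = +2.092.
|h_i| = |m|·h_o = 2.092 × 6.0 = 12.6 cm. The image is virtual, upright and enlarged, on the same side as the object.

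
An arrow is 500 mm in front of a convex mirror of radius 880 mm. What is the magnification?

m = +0.468

f = R/2 = 880/2 = 440.0 mm; for a convex mirror, f = -440.0 mm.
1/d_i = 1/f − 1/d_o = 1/(-440.0) − 1/(500) = -0.004273, so d_i = -234.0 mm.
m = −d_i/d_o = −(-234.0)/(500) = +0.468.
The image is virtual, upright and reduced, behind the mirror.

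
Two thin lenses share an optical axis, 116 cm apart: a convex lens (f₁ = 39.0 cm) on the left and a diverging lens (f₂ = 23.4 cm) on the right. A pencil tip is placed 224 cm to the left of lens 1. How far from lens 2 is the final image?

17.5 cm

Lens 1: 1/d_i1 = 1/f₁ − 1/d_o1 = 1/(39.0) − 1/(224) = 0.02118, so d_i1 = 47.22 cm.
The intermediate image is 47.22 cm to the right of lens 1, which is 116 − (47.22) = 68.78 cm to the left of lens 2, so d_o2 = +68.78 cm.
Lens 2 is diverging, so f₂ = −23.4 cm.
Lens 2: 1/d_i2 = 1/f₂ − 1/d_o2 = 1/(-23.4) − 1/(68.78) = -0.05727, so d_i2 = -17.5 cm.
The final image is virtual, 17.5 cm to the left of lens 2 (overall magnification ≈ -0.054).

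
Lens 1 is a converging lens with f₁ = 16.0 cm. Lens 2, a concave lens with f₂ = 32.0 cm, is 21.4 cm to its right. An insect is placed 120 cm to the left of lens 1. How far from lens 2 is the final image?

Lens 1: 1/d_i1 = 1/f₁ − 1/d_o1 = 1/(16.0) − 1/(120) = 0.05417, so d_i1 = 18.46 cm.
The intermediate image is 18.46 cm to the right of lens 1, which is 21.4 − (18.46) = 2.940 cm to the left of lens 2, so d_o2 = +2.940 cm.
Lens 2 is diverging, so f₂ = −32.0 cm.
Lens 2: 1/d_i2 = 1/f₂ − 1/d_o2 = 1/(-32.0) − 1/(2.940) = -0.3714, so d_i2 = -2.69 cm.
The final image is virtual, 2.69 cm to the left of lens 2 (overall magnification ≈ -0.14).

2.69 cm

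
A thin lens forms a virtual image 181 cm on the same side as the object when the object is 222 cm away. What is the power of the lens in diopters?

Virtual image ⇒ d_i = −181 cm.
1/f = 1/d_o + 1/d_i = 1/(222) + 1/(-181) = -0.001020 cm⁻¹.
f = -980.0 cm = -9.800 m, so P = 1/f = -0.102 D.

P = -0.102 D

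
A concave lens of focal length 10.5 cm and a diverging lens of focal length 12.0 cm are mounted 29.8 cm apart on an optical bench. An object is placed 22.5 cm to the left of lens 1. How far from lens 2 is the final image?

Lens 1 is diverging, so f₁ = −10.5 cm.
Lens 1: 1/d_i1 = 1/f₁ − 1/d_o1 = 1/(-10.5) − 1/(22.5) = -0.1397, so d_i1 = -7.159 cm.
The intermediate image is 7.159 cm to the left of lens 1 (virtual), which is 29.8 − (-7.159) = 36.96 cm to the left of lens 2, so d_o2 = +36.96 cm.
Lens 2 is diverging, so f₂ = −12.0 cm.
Lens 2: 1/d_i2 = 1/f₂ − 1/d_o2 = 1/(-12.0) − 1/(36.96) = -0.1104, so d_i2 = -9.06 cm.
The final image is virtual, 9.06 cm to the left of lens 2 (overall magnification ≈ 0.078).

9.06 cm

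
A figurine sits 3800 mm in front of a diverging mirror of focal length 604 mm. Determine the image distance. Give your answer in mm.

For a diverging mirror, f = -604 mm.
Mirror equation: 1/q = 1/f − 1/p = 1/(-604.0) − 1/(3800) = -0.001656 − 0.0002632 = -0.001919, so q = -521 mm.
The image is virtual, upright and reduced, behind the mirror.

521 mm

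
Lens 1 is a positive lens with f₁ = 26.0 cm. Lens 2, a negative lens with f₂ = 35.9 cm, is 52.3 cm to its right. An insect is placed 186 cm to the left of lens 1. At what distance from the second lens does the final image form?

Lens 1: 1/d_i1 = 1/f₁ − 1/d_o1 = 1/(26.0) − 1/(186) = 0.03309, so d_i1 = 30.23 cm.
The intermediate image is 30.23 cm to the right of lens 1, which is 52.3 − (30.23) = 22.07 cm to the left of lens 2, so d_o2 = +22.07 cm.
Lens 2 is diverging, so f₂ = −35.9 cm.
Lens 2: 1/d_i2 = 1/f₂ − 1/d_o2 = 1/(-35.9) − 1/(22.07) = -0.07317, so d_i2 = -13.7 cm.
The final image is virtual, 13.7 cm to the left of lens 2 (overall magnification ≈ -0.10).

13.7 cm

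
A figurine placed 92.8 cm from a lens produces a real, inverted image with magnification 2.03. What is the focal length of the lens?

m = −d_i/d_o ⇒ d_i = −m·d_o = −(-2.03)·(92.8) = 188.4 cm.
1/f = 1/d_o + 1/d_i = 1/(92.8) + 1/(188.4) = 0.01608, so f = 62.2 cm.
Since f is positive, the lens is converging.

f = 62.2 cm (converging)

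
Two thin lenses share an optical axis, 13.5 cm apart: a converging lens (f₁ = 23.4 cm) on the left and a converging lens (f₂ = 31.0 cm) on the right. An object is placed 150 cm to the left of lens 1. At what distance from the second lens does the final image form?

9.75 cm

Lens 1: 1/d_i1 = 1/f₁ − 1/d_o1 = 1/(23.4) − 1/(150) = 0.03607, so d_i1 = 27.73 cm.
The intermediate image is 27.73 cm to the right of lens 1, which lies 14.23 cm to the right of lens 2 — a virtual object — so d_o2 = −14.23 cm.
Lens 2: 1/d_i2 = 1/f₂ − 1/d_o2 = 1/(31.0) − 1/(-14.23) = 0.1025, so d_i2 = 9.75 cm.
The final image is real, 9.75 cm to the right of lens 2 (overall magnification ≈ -0.13).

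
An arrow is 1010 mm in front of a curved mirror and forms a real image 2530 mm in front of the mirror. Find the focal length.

f = 722 mm (concave)

Real image ⇒ d_i = +2530 mm.
1/f = 1/d_o + 1/d_i = 1/(1010) + 1/(2530) = 0.001385, so f = 722 mm.
Since f is positive, the curved mirror is concave.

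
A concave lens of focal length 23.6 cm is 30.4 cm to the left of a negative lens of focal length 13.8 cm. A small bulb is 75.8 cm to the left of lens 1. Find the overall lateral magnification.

f₁ = −23.6 cm (diverging).
Lens 1: 1/d_i1 = 1/(-23.6) − 1/(75.8) = -0.05557, so d_i1 = -18.00 cm; m₁ = −d_i1/d_o1 = +0.2375.
d_o2 = 30.4 − (-18.00) = 48.40 cm.
f₂ = −13.8 cm (diverging).
Lens 2: 1/d_i2 = 1/(-13.8) − 1/(48.40) = -0.09312, so d_i2 = -10.74 cm; m₂ = −d_i2/d_o2 = +0.2219.
m = m₁·m₂ = (+0.2375)(+0.2219) = +0.0527.

m = +0.0527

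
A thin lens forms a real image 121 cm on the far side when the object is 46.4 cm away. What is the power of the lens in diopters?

P = +2.98 D

d_i = +121 cm.
1/f = 1/d_o + 1/d_i = 1/(46.4) + 1/(121) = 0.02982 cm⁻¹.
f = 33.54 cm = 0.3354 m, so P = 1/f = +2.98 D.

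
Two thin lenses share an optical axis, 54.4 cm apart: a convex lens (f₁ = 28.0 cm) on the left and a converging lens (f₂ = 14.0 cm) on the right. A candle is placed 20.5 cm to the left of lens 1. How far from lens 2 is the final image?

15.7 cm

Lens 1: 1/d_i1 = 1/f₁ − 1/d_o1 = 1/(28.0) − 1/(20.5) = -0.01307, so d_i1 = -76.53 cm.
The intermediate image is 76.53 cm to the left of lens 1 (virtual), which is 54.4 − (-76.53) = 130.9 cm to the left of lens 2, so d_o2 = +130.9 cm.
Lens 2: 1/d_i2 = 1/f₂ − 1/d_o2 = 1/(14.0) − 1/(130.9) = 0.06379, so d_i2 = 15.7 cm.
The final image is real, 15.7 cm to the right of lens 2 (overall magnification ≈ -0.45).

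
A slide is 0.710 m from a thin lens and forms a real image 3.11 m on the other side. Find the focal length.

Real image ⇒ d_i = +3.11 m.
1/f = 1/d_o + 1/d_i = 1/(0.710) + 1/(3.11) = 1.730, so f = 0.578 m.
Since f is positive, the thin lens is converging.

f = 0.578 m (converging)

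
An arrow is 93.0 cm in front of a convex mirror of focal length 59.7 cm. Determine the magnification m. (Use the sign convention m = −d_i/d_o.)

For a convex mirror, f = -59.7 cm.
1/d_i = 1/f − 1/d_o = 1/(-59.70) − 1/(93.0) = -0.02750, so d_i = -36.36 cm.
m = −d_i/d_o = −(-36.36)/(93.0) = +0.391.
The image is virtual, upright and reduced, behind the mirror.

m = +0.391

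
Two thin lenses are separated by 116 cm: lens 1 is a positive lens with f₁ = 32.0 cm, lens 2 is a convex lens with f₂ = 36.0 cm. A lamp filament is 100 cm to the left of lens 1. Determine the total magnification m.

m = +0.514

Lens 1: 1/d_i1 = 1/(32.0) − 1/(100) = 0.02125, so d_i1 = 47.06 cm; m₁ = −d_i1/d_o1 = -0.4706.
d_o2 = 116 − (47.06) = 68.94 cm.
Lens 2: 1/d_i2 = 1/(36.0) − 1/(68.94) = 0.01327, so d_i2 = 75.34 cm; m₂ = −d_i2/d_o2 = -1.093.
m = m₁·m₂ = (-0.4706)(-1.093) = +0.514.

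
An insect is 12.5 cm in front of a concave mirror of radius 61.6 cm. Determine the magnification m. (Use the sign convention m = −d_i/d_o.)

f = R/2 = 61.6/2 = 30.80 cm.
1/d_i = 1/f − 1/d_o = 1/(30.80) − 1/(12.5) = -0.04753, so d_i = -21.04 cm.
m = −d_i/d_o = −(-21.04)/(12.5) = +1.68.
The image is virtual, upright and enlarged, behind the mirror.

m = +1.68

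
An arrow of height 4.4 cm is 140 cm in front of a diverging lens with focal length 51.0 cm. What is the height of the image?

1.17 cm

For a diverging lens, f = -51.0 cm.
1/d_i = 1/f − 1/d_o = 1/(-51.00) − 1/(140) = -0.02675, so d_i = -37.38 cm.
m = −d_i/d_o = +0.2670.
|h_i| = |m|·h_o = 0.2670 × 4.4 = 1.17 cm. The image is virtual, upright and reduced, on the same side as the object.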